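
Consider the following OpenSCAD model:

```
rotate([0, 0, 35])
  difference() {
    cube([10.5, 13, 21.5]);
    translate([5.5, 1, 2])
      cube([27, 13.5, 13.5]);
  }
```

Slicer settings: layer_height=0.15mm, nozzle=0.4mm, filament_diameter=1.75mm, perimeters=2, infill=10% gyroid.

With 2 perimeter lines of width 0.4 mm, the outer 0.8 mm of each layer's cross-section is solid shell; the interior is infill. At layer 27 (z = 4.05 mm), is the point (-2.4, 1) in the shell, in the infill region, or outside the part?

At z = 4.05 mm: the cube (footprint 10.5×13) is included at this height; the cube at (5.5, 1) (footprint 27×13.5) is included at this height; Subtracting the remaining from the first: starting from the 10.5×13 cube, the 27×13.5 cube at (5.5, 1) partially overlaps it — only the 60.00 mm² overlap (of its 364.50 mm²) is removed, clipping the outline — 1 connected region; (rotated 35° about Z; rotation is an isometry so areas/perimeters/island counts are preserved). Overall, the cross-section is a single solid region. Undo the 35° rotation: the query point maps to (-1.392, 2.196) in the un-rotated model frame. The nearest boundary edge runs (0.00, 0.00)→(0.00, 13.00); distance from the point to it = 1.39 mm. The point is not inside any of the regions above, so it lies outside the cross-section (1.39 mm from the nearest boundary).

outside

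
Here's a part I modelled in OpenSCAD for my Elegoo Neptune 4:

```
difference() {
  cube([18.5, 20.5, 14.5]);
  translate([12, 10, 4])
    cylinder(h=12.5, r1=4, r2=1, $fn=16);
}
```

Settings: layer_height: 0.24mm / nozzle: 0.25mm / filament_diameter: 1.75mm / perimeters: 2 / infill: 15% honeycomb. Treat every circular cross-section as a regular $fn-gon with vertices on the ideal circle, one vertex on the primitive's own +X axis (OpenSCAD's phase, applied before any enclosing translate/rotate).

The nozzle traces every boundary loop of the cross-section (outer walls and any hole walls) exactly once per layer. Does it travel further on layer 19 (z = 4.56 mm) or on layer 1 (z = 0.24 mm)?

Layer 19 (z = 4.56): the cube (footprint 18.5×20.5) is included at this height (perimeter 78.00 mm); the cone at (12, 10) (r1=4→r2=1) has section circumradius 3.866 here — a regular 16-gon (perimeter = 2·16·3.866·sin(180°/16) = 24.13 mm); Taking the first minus the rest: starting from the 18.5×20.5 cube, the cone at (12, 10) lies wholly inside it (removes its full 45.75 mm² and its 24.13 mm outline becomes a hole wall) — boundary (outer + 1 inner loop) = 102.13 mm. So its perimeter = 102.13 mm. Layer 1 (z = 0.24): the cube (footprint 18.5×20.5) is included at this height (perimeter 78.00 mm); the cone at (12, 10) is not intersected at this z (z outside [4, 16.5]); Taking the first minus the rest: none of the subtracted shapes is present at this height, so the 18.5×20.5 cube is unchanged — boundary = 78.00 mm. So its perimeter = 78.00 mm. Layer 19 is larger (102.13 vs 78.00 mm).

layer 19 (z = 4.56 mm)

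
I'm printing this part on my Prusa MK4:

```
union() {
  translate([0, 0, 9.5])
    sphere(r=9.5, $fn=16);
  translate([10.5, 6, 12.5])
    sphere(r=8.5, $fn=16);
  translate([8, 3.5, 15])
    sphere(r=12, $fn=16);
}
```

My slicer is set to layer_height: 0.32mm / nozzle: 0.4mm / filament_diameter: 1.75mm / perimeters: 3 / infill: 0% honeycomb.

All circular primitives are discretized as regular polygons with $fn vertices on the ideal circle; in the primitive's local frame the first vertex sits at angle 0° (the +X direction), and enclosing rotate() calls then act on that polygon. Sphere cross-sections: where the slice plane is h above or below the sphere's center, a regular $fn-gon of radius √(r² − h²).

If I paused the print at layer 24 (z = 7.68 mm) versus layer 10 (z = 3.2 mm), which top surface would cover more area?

layer 24 (z = 7.68 mm)

Layer 24 (z = 7.68): the r=9.5 sphere slices to a regular 16-gon of circumradius 9.324 (√(r²−h²) with h=1.82 from center) (area = (16/2)·9.324²·sin(360°/16) = 266.16 mm²); the sphere at (10.5, 6): section is a regular 16-gon, circumradius = √(r²−h²) = √(8.5²−4.82²) = 7.001 (area = (16/2)·7.001²·sin(360°/16) = 150.07 mm²); the r=12 sphere at (8, 3.5) contributes a regular 16-gon of circumradius √(12²−7.32²) = 9.509 (area = (16/2)·9.509²·sin(360°/16) = 276.81 mm²); Taking the union: the regions partially overlap — summed areas 693.03 mm² minus the doubly-counted overlap 256.23 mm² gives 436.80 mm² — area = 436.80 mm². So its area = 436.80 mm². Layer 10 (z = 3.2): the sphere: section is a regular 16-gon, circumradius = √(r²−h²) = √(9.5²−6.3²) = 7.111 (area = (16/2)·7.111²·sin(360°/16) = 154.79 mm²); the sphere at (10.5, 6) does not reach this height (|z−center|=9.300 > r=8.5); the sphere at (8, 3.5): section is a regular 16-gon, circumradius = √(r²−h²) = √(12²−11.8²) = 2.182 (area = (16/2)·2.182²·sin(360°/16) = 14.57 mm²); Merging all regions: the regions partially overlap — summed areas 169.36 mm² minus the doubly-counted overlap 0.72 mm² gives 168.64 mm² — area = 168.64 mm². So its area = 168.64 mm². Layer 24 is larger (436.80 vs 168.64 mm²).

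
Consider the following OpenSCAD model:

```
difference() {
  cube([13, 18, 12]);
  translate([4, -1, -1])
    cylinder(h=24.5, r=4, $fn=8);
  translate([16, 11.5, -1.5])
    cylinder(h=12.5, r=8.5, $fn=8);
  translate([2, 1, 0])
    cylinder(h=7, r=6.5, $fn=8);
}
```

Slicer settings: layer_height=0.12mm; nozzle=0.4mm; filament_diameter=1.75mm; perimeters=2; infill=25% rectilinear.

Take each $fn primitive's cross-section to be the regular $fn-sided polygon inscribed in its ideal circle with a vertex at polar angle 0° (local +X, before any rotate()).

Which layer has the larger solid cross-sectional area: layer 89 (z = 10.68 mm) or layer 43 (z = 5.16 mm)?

Layer 89 (z = 10.68): the 13×18 cube contributes its full rectangle (area 234.00 mm²); the cylinder at (4, -1): section is a regular 8-gon, circumradius r=4 (area = (8/2)·4.000²·sin(360°/8) = 45.25 mm²); the r=8.5 cylinder at (16, 11.5) gives a regular 8-gon of circumradius 8.5 (constant along its height) (area = (8/2)·8.500²·sin(360°/8) = 204.35 mm²); the cylinder at (2, 1) is absent (z outside [0, 7]); Taking the first minus the rest: starting from the 13×18 cube (234.00 mm²), the r=4 cylinder at (4, -1) partially overlaps it — only the 15.04 mm² overlap (of its 45.25 mm²) is removed, clipping the outline; the r=8.5 cylinder at (16, 11.5) partially overlaps it — only the 54.21 mm² overlap (of its 204.35 mm²) is removed, clipping the outline — area = 164.75 mm². So its area = 164.75 mm². Layer 43 (z = 5.16): the cube (footprint 13×18) is included at this height (area 234.00 mm²); the r=4 cylinder at (4, -1) contributes a regular 8-gon of circumradius 4 (area = (8/2)·4.000²·sin(360°/8) = 45.25 mm²); the r=8.5 cylinder at (16, 11.5) contributes a regular 8-gon of circumradius 8.5 (area = (8/2)·8.500²·sin(360°/8) = 204.35 mm²); the r=6.5 cylinder at (2, 1) contributes a regular 8-gon of circumradius 6.5 (area = (8/2)·6.500²·sin(360°/8) = 119.50 mm²); Subtracting the remaining from the first: starting from the 13×18 cube (234.00 mm²), the r=4 cylinder at (4, -1) partially overlaps it — only the 15.04 mm² overlap (of its 45.25 mm²) is removed, clipping the outline; the r=8.5 cylinder at (16, 11.5) partially overlaps it — only the 54.21 mm² overlap (of its 204.35 mm²) is removed, clipping the outline; the r=6.5 cylinder at (2, 1) partially overlaps it — only the 35.30 mm² overlap (of its 119.50 mm²) is removed, clipping the outline — area = 129.45 mm². So its area = 129.45 mm². Layer 89 is larger (164.75 vs 129.45 mm²).

layer 89 (z = 10.68 mm)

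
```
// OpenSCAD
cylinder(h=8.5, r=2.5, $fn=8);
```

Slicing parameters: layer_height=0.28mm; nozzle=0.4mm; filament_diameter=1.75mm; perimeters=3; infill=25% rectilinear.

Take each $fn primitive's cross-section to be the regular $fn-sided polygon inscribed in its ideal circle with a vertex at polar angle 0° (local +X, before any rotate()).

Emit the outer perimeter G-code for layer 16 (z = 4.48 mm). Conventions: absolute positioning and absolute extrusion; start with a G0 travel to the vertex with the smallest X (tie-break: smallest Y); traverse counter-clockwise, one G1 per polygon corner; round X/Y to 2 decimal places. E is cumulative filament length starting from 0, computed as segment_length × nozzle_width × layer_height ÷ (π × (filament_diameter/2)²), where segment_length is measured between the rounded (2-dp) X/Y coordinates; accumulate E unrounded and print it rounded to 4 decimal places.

G0 X-2.50 Y0.00 Z4.48
G1 X-1.77 Y-1.77 E0.0892
G1 X0.00 Y-2.50 E0.1783
G1 X1.77 Y-1.77 E0.2675
G1 X2.50 Y0.00 E0.3566
G1 X1.77 Y1.77 E0.4458
G1 X0.00 Y2.50 E0.5349
G1 X-1.77 Y1.77 E0.6241
G1 X-2.50 Y0.00 E0.7132

At z = 4.48 mm: the cylinder: section is a regular 8-gon, circumradius r=2.5. The outline is a single polygon with 8 vertices. Extrusion per mm of travel: 0.4 × 0.28 / (π × 0.875²) = 0.046564. Accumulating E over each segment gives final E = 0.7132.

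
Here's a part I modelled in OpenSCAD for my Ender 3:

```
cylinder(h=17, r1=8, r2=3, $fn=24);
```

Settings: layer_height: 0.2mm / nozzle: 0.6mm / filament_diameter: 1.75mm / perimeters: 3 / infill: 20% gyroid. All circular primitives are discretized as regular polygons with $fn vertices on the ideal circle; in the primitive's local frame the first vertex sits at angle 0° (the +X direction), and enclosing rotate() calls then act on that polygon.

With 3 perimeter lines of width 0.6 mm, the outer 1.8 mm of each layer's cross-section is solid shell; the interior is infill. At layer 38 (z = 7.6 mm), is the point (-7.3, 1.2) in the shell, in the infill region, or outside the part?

outside

At z = 7.6 mm: the cone (r1=8→r2=3) has section circumradius 5.765 here — a regular 24-gon. Overall, the cross-section is a single solid region. The nearest boundary edge runs (-5.57, 1.49)→(-5.76, 0.00); distance from the point to it = 1.68 mm. The point is not inside any of the regions above, so it lies outside the cross-section (1.68 mm from the nearest boundary).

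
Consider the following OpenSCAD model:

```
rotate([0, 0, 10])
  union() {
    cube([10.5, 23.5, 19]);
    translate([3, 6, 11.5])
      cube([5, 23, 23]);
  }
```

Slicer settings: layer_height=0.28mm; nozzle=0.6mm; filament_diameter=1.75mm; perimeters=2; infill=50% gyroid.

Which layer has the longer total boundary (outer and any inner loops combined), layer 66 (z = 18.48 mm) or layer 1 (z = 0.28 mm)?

layer 66 (z = 18.48 mm)

Layer 66 (z = 18.48): the cube is present — its section is the full 10.5×23.5 rectangle (perimeter 68.00 mm); the 5×23 cube at (3, 6) contributes its full rectangle (perimeter 56.00 mm); Merging all regions: the regions partially overlap (shared area 87.50 mm²), so the edge portions inside another operand are dropped and the merged outline is re-measured after clipping — boundary = 79.00 mm; (rotated 10° about Z; rotation is an isometry so areas/perimeters/island counts are preserved). So its perimeter = 79.00 mm. Layer 1 (z = 0.28): the 10.5×23.5 cube contributes its full rectangle (perimeter 68.00 mm); the cube at (3, 6) is not intersected at this z (z outside [11.5, 34.5]); Combining (union): only the 10.5×23.5 cube is present, so the union is just that shape — boundary = 68.00 mm; (whole slice rotated 10° about Z — lengths, areas and connectivity unchanged). So its perimeter = 68.00 mm. Layer 66 is larger (79.00 vs 68.00 mm).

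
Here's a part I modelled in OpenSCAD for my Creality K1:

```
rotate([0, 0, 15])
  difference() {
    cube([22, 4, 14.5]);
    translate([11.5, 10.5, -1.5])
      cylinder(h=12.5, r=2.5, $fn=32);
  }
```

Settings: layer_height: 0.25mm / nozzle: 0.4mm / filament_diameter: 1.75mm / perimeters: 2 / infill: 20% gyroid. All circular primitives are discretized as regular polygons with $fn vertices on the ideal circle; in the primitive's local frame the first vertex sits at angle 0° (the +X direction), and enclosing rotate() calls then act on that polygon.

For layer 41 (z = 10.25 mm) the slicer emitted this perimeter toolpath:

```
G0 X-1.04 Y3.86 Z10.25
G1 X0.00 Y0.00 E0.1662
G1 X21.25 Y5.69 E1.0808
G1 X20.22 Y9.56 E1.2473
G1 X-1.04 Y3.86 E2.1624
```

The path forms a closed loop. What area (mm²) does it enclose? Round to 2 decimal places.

Apply the shoelace formula to the sequence of (X, Y) vertices; enclosed area = 88.04 mm².

88.04 mm²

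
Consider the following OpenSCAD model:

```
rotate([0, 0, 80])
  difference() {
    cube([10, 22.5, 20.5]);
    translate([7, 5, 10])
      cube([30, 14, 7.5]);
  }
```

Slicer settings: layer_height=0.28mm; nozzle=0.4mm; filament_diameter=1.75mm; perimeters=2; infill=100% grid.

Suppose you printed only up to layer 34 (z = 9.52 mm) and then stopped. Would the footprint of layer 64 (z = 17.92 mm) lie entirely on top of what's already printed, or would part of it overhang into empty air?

Compare the two slices. At z = 9.52: the cube is present — its section is the full 10×22.5 rectangle (area 225.00 mm²); the cube at (7, 5) does not reach this height (z outside [10, 17.5]); Taking the first minus the rest: none of the subtracted shapes is present at this height, so the 10×22.5 cube is unchanged — area = 225.00 mm²; (whole slice rotated 80° about Z — lengths, areas and connectivity unchanged). At z = 17.92: the cube (footprint 10×22.5) is included at this height (area 225.00 mm²); the cube at (7, 5) is absent (z outside [10, 17.5]); Taking the first minus the rest: none of the subtracted shapes is present at this height, so the 10×22.5 cube is unchanged — area = 225.00 mm²; (rotated 80° about Z; rotation is an isometry so areas/perimeters/island counts are preserved). Checking containment: the cross-section at z = 17.92 is a subset of the cross-section at z = 9.52.

entirely on top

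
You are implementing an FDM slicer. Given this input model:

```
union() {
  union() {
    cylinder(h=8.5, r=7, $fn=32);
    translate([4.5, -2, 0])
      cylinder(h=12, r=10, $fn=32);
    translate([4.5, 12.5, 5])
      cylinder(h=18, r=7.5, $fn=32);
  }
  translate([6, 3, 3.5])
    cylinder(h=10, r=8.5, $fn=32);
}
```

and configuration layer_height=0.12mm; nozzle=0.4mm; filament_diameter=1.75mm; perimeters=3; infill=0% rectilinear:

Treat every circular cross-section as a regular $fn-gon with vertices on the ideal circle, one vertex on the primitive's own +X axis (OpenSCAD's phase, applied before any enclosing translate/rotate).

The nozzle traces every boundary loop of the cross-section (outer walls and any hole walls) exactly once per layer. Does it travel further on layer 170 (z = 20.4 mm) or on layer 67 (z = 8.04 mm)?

layer 67 (z = 8.04 mm)

Layer 170 (z = 20.4): the cylinder is not intersected at this z (z outside [0, 8.5]); the cylinder at (4.5, -2) is not intersected at this z (z outside [0, 12]); the r=7.5 cylinder at (4.5, 12.5) contributes a regular 32-gon of circumradius 7.5 (perimeter = 2·32·7.500·sin(180°/32) = 47.05 mm); Combining (union): only the r=7.5 cylinder at (4.5, 12.5) is present, so the union is just that shape — boundary = 47.05 mm; the cylinder at (6, 3) is not intersected at this z (z outside [3.5, 13.5]); Taking the union: only that combined region is present, so the union is just that shape — boundary = 47.05 mm. So its perimeter = 47.05 mm. Layer 67 (z = 8.04): the cylinder: section is a regular 32-gon, circumradius r=7 (perimeter = 2·32·7.000·sin(180°/32) = 43.91 mm); the r=10 cylinder at (4.5, -2) gives a regular 32-gon of circumradius 10 (constant along its height) (perimeter = 2·32·10.000·sin(180°/32) = 62.73 mm); the cylinder at (4.5, 12.5): section is a regular 32-gon, circumradius r=7.5 (perimeter = 2·32·7.500·sin(180°/32) = 47.05 mm); Combining (union): the regions partially overlap (shared area 152.99 mm²), so the edge portions inside another operand are dropped and the merged outline is re-measured after clipping — boundary = 91.40 mm; the r=8.5 cylinder at (6, 3) contributes a regular 32-gon of circumradius 8.5 (perimeter = 2·32·8.500·sin(180°/32) = 53.32 mm); Merging all regions: the regions partially overlap (shared area 207.65 mm²), so the edge portions inside another operand are dropped and the merged outline is re-measured after clipping — boundary = 88.63 mm. So its perimeter = 88.63 mm. Layer 67 is larger (88.63 vs 47.05 mm).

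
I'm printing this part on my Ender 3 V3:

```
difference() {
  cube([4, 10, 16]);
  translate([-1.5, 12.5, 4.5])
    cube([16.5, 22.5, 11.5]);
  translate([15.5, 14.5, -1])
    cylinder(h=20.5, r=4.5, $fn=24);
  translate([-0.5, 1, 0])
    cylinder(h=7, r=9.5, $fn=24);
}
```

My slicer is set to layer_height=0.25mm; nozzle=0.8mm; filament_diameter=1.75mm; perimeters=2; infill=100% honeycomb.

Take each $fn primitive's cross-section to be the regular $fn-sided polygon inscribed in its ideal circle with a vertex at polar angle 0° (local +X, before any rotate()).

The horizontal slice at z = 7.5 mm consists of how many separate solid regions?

At z = 7.5 mm: the cube (footprint 4×10) is included at this height; the 16.5×22.5 cube at (-1.5, 12.5) contributes its full rectangle; the cylinder at (15.5, 14.5): section is a regular 24-gon, circumradius r=4.5; the cylinder at (-0.5, 1) is absent (z outside [0, 7]); After the difference (first − rest): starting from the 4×10 cube, the 16.5×22.5 cube at (-1.5, 12.5) misses the remaining region (no effect); the r=4.5 cylinder at (15.5, 14.5) misses the remaining region (no effect) — 1 connected region. The result has 1 disconnected region.

1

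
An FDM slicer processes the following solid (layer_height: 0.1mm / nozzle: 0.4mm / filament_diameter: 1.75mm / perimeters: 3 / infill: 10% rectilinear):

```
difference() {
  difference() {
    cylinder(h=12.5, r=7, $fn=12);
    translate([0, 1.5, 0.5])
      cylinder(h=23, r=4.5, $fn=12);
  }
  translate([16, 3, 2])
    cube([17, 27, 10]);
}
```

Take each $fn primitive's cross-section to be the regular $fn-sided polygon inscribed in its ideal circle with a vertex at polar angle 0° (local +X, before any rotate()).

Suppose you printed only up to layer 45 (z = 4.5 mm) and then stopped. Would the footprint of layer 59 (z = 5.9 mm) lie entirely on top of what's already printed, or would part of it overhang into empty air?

Compare the two slices. At z = 4.5: the r=7 cylinder gives a regular 12-gon of circumradius 7 (constant along its height) (area = (12/2)·7.000²·sin(360°/12) = 147.00 mm²); the r=4.5 cylinder at (0, 1.5) gives a regular 12-gon of circumradius 4.5 (constant along its height) (area = (12/2)·4.500²·sin(360°/12) = 60.75 mm²); After the difference (first − rest): starting from the r=7 cylinder (147.00 mm²), the r=4.5 cylinder at (0, 1.5) lies wholly inside it (removes its full 60.75 mm² and its 27.95 mm outline becomes a hole wall) — area = 86.25 mm²; the 17×27 cube at (16, 3) contributes its full rectangle (area 459.00 mm²); After the difference (first − rest): starting from that combined region (86.25 mm²), the 17×27 cube at (16, 3) misses the remaining region (no effect) — area = 86.25 mm². At z = 5.9: the cylinder: section is a regular 12-gon, circumradius r=7 (area = (12/2)·7.000²·sin(360°/12) = 147.00 mm²); the r=4.5 cylinder at (0, 1.5) contributes a regular 12-gon of circumradius 4.5 (area = (12/2)·4.500²·sin(360°/12) = 60.75 mm²); After the difference (first − rest): starting from the r=7 cylinder (147.00 mm²), the r=4.5 cylinder at (0, 1.5) lies wholly inside it (removes its full 60.75 mm² and its 27.95 mm outline becomes a hole wall) — area = 86.25 mm²; the 17×27 cube at (16, 3) contributes its full rectangle (area 459.00 mm²); Subtracting the remaining from the first: starting from that combined region (86.25 mm²), the 17×27 cube at (16, 3) misses the remaining region (no effect) — area = 86.25 mm². Checking containment: the cross-section at z = 5.9 is a subset of the cross-section at z = 4.5.

entirely on top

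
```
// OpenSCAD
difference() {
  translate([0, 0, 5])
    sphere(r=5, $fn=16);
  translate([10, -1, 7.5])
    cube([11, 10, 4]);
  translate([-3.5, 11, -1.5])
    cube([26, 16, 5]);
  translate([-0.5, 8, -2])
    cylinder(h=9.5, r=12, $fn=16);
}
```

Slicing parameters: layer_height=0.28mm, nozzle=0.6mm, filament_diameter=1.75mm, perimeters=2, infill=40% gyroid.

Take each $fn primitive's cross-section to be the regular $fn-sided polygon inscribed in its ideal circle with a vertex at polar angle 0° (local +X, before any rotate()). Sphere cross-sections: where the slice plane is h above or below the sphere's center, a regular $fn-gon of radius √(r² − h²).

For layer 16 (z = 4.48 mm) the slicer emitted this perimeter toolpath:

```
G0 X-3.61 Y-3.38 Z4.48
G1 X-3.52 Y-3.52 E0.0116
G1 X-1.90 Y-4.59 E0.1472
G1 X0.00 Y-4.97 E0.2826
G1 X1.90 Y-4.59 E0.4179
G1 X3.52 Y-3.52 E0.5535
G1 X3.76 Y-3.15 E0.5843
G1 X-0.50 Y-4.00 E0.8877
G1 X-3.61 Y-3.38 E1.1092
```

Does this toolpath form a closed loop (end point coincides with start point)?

yes

Start point (G0): (-3.61, -3.38). End point (last G1): the path returns to the start — closed.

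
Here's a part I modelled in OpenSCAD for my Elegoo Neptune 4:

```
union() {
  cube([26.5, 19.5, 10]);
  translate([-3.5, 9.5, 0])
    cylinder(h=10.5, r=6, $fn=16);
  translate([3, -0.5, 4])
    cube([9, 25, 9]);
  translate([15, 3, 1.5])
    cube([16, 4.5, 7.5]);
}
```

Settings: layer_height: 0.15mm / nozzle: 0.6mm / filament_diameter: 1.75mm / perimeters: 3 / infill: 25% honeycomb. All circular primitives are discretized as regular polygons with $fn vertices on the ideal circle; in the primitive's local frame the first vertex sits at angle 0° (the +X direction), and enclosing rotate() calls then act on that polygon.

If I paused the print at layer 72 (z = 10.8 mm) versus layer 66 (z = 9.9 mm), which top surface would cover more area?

layer 66 (z = 9.9 mm)

Layer 72 (z = 10.8): the cube is not intersected at this z (z outside [0, 10]); the cylinder at (-3.5, 9.5) is not intersected at this z (z outside [0, 10.5]); the cube at (3, -0.5) (footprint 9×25) is included at this height (area 225.00 mm²); the cube at (15, 3) is absent (z outside [1.5, 9]); Combining (union): only the 9×25 cube at (3, -0.5) is present, so the union is just that shape — area = 225.00 mm². So its area = 225.00 mm². Layer 66 (z = 9.9): the 26.5×19.5 cube contributes its full rectangle (area 516.75 mm²); the cylinder at (-3.5, 9.5): section is a regular 16-gon, circumradius r=6 (area = (16/2)·6.000²·sin(360°/16) = 110.21 mm²); the 9×25 cube at (3, -0.5) contributes its full rectangle (area 225.00 mm²); the cube at (15, 3) is not intersected at this z (z outside [1.5, 9]); Combining (union): the regions partially overlap — summed areas 851.96 mm² minus the doubly-counted overlap 191.72 mm² gives 660.24 mm² — area = 660.24 mm². So its area = 660.24 mm². Layer 66 is larger (660.24 vs 225.00 mm²).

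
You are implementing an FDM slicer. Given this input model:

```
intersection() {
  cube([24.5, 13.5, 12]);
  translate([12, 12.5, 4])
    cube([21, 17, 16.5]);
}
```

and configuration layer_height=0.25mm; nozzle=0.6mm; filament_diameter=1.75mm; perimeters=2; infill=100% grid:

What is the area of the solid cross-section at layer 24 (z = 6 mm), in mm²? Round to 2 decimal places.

12.50 mm²

At z = 6 mm: the 24.5×13.5 cube contributes its full rectangle (area 330.75 mm²); the cube at (12, 12.5) (footprint 21×17) is included at this height (area 357.00 mm²); Taking the intersection: the 21×17 cube at (12, 12.5) partially overlaps the 24.5×13.5 cube; clipping to the common part keeps 12.50 mm² — area = 12.50 mm². Overall, the cross-section is a single solid region. Net area = 12.50 mm².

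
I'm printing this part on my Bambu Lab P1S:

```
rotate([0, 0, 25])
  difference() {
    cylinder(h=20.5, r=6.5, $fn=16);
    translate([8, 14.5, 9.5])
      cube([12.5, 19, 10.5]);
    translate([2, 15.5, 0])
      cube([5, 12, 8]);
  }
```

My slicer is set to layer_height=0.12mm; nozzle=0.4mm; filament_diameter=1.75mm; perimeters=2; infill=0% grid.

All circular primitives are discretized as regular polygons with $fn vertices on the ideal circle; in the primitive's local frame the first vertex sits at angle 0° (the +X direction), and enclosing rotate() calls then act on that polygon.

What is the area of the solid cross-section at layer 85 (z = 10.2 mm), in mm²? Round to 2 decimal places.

At z = 10.2 mm: the r=6.5 cylinder gives a regular 16-gon of circumradius 6.5 (constant along its height) (area = (16/2)·6.500²·sin(360°/16) = 129.35 mm²); the 12.5×19 cube at (8, 14.5) contributes its full rectangle (area 237.50 mm²); the cube at (2, 15.5) does not reach this height (z outside [0, 8]); Taking the first minus the rest: starting from the r=6.5 cylinder (129.35 mm²), the 12.5×19 cube at (8, 14.5) misses the remaining region (no effect) — area = 129.35 mm²; (rotated 25° about Z; rotation is an isometry so areas/perimeters/island counts are preserved). Overall, the cross-section is a single solid region. Net area = 129.35 mm².

129.35 mm²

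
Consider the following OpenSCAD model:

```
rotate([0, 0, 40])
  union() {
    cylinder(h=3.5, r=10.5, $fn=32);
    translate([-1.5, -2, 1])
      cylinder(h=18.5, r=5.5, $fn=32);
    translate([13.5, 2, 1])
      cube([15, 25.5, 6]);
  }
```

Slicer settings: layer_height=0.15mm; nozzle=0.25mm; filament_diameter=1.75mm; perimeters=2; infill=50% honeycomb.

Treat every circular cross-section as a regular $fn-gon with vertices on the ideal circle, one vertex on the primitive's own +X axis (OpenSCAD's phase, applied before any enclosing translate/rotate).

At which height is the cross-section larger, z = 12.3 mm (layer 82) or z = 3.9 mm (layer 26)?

Layer 82 (z = 12.3): the cylinder does not reach this height (z outside [0, 3.5]); the r=5.5 cylinder at (-1.5, -2) contributes a regular 32-gon of circumradius 5.5 (area = (32/2)·5.500²·sin(360°/32) = 94.42 mm²); the cube at (13.5, 2) does not reach this height (z outside [1, 7]); Merging all regions: only the r=5.5 cylinder at (-1.5, -2) is present, so the union is just that shape — area = 94.42 mm²; (rotated 40° about Z; rotation is an isometry so areas/perimeters/island counts are preserved). So its area = 94.42 mm². Layer 26 (z = 3.9): the cylinder is absent (z outside [0, 3.5]); the r=5.5 cylinder at (-1.5, -2) gives a regular 32-gon of circumradius 5.5 (constant along its height) (area = (32/2)·5.500²·sin(360°/32) = 94.42 mm²); the cube at (13.5, 2) (footprint 15×25.5) is included at this height (area 382.50 mm²); Taking the union: the 2 present regions are separate (no shared area or edge), so areas and boundary lengths simply add and each stays a separate island — area = 476.92 mm²; (rotated 40° about Z; rotation is an isometry so areas/perimeters/island counts are preserved). So its area = 476.92 mm². Layer 26 is larger (476.92 vs 94.42 mm²).

layer 26 (z = 3.9 mm)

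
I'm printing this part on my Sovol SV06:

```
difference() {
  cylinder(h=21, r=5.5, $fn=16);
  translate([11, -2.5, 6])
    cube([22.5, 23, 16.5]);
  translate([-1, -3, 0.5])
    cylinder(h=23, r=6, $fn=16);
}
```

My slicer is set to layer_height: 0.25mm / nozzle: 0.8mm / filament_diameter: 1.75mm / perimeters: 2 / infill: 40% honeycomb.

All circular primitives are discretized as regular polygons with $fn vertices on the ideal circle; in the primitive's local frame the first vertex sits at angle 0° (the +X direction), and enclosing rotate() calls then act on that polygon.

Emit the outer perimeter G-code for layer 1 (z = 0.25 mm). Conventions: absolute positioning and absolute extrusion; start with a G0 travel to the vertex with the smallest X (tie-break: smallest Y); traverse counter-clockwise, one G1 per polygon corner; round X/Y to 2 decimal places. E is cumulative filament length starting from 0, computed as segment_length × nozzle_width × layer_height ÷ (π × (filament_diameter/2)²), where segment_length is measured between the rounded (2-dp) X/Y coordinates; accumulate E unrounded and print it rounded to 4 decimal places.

G0 X-5.50 Y0.00 Z0.25
G1 X-5.08 Y-2.10 E0.1781
G1 X-3.89 Y-3.89 E0.3568
G1 X-2.10 Y-5.08 E0.5355
G1 X0.00 Y-5.50 E0.7136
G1 X2.10 Y-5.08 E0.8917
G1 X3.89 Y-3.89 E1.0704
G1 X5.08 Y-2.10 E1.2491
G1 X5.50 Y0.00 E1.4272
G1 X5.08 Y2.10 E1.6053
G1 X3.89 Y3.89 E1.7840
G1 X2.10 Y5.08 E1.9627
G1 X0.00 Y5.50 E2.1408
G1 X-2.10 Y5.08 E2.3189
G1 X-3.89 Y3.89 E2.4976
G1 X-5.08 Y2.10 E2.6763
G1 X-5.50 Y0.00 E2.8544

At z = 0.25 mm: the r=5.5 cylinder gives a regular 16-gon of circumradius 5.5 (constant along its height); the cube at (11, -2.5) does not reach this height (z outside [6, 22.5]); the cylinder at (-1, -3) is absent (z outside [0.5, 23.5]); Taking the first minus the rest: none of the subtracted shapes is present at this height, so the r=5.5 cylinder is unchanged — 1 connected region. The outline is a single polygon with 16 vertices. Extrusion per mm of travel: 0.8 × 0.25 / (π × 0.875²) = 0.083150. Accumulating E over each segment gives final E = 2.8544.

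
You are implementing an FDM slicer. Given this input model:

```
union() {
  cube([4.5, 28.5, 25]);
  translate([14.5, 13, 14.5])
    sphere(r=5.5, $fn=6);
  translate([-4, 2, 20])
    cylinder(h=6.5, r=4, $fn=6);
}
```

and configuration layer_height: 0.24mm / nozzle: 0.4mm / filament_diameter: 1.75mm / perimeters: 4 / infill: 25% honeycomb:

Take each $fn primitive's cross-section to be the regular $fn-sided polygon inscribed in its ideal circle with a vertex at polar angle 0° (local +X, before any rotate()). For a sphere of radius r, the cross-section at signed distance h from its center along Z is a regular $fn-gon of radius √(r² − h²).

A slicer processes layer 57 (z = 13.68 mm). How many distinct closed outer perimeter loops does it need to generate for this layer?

2

At z = 13.68 mm: the cube (footprint 4.5×28.5) is included at this height; the r=5.5 sphere at (14.5, 13) slices to a regular 6-gon of circumradius 5.439 (√(r²−h²) with h=0.82 from center); the cylinder at (-4, 2) is not intersected at this z (z outside [20, 26.5]); Taking the union: the 2 present regions are separate (no shared area or edge), so areas and boundary lengths simply add and each stays a separate island — 2 connected regions. The result has 2 disconnected regions.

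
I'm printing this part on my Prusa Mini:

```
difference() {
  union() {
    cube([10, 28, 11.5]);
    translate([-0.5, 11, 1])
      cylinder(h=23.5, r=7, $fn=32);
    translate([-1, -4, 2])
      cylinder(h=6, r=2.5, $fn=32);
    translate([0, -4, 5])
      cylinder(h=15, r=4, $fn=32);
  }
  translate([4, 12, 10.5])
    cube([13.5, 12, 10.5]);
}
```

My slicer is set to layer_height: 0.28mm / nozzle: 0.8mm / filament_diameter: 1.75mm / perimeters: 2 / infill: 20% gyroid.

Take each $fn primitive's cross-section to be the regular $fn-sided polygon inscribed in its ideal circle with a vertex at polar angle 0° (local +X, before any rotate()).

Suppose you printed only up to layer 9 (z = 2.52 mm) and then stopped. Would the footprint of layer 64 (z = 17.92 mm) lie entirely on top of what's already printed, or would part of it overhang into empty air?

part overhangs

Compare the two slices. At z = 2.52: the 10×28 cube contributes its full rectangle (area 280.00 mm²); the r=7 cylinder at (-0.5, 11) contributes a regular 32-gon of circumradius 7 (area = (32/2)·7.000²·sin(360°/32) = 152.95 mm²); the r=2.5 cylinder at (-1, -4) contributes a regular 32-gon of circumradius 2.5 (area = (32/2)·2.500²·sin(360°/32) = 19.51 mm²); the cylinder at (0, -4) does not reach this height (z outside [5, 20]); Combining (union): the regions partially overlap — summed areas 452.46 mm² minus the doubly-counted overlap 69.50 mm² gives 382.96 mm² — area = 382.96 mm²; the cube at (4, 12) is not intersected at this z (z outside [10.5, 21]); After the difference (first − rest): none of the subtracted shapes is present at this height, so that combined region is unchanged — area = 382.96 mm². At z = 17.92: the cube is absent (z outside [0, 11.5]); the cylinder at (-0.5, 11): section is a regular 32-gon, circumradius r=7 (area = (32/2)·7.000²·sin(360°/32) = 152.95 mm²); the cylinder at (-1, -4) is absent (z outside [2, 8]); the cylinder at (0, -4): section is a regular 32-gon, circumradius r=4 (area = (32/2)·4.000²·sin(360°/32) = 49.94 mm²); Taking the union: the 2 present regions are separate (no shared area or edge), so areas and boundary lengths simply add and each stays a separate island — area = 202.89 mm²; the 13.5×12 cube at (4, 12) contributes its full rectangle (area 162.00 mm²); Subtracting the remaining from the first: starting from the result so far (202.89 mm²), the 13.5×12 cube at (4, 12) partially overlaps it — only the 6.73 mm² overlap (of its 162.00 mm²) is removed, clipping the outline — area = 196.17 mm². Checking containment: at z = 17.92 the cross-section extends beyond the z = 2.52 cross-section by about 30.43 mm².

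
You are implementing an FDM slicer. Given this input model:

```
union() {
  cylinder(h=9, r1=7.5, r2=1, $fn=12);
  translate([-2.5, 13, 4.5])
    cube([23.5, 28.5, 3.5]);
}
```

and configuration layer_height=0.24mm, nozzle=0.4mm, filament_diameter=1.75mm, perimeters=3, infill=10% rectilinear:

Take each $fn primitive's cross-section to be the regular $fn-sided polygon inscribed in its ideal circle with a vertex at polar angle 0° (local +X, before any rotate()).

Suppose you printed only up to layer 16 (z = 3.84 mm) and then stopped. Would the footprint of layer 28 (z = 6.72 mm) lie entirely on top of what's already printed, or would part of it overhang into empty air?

part overhangs

Compare the two slices. At z = 3.84: the cone (r1=7.5→r2=1) has section circumradius 4.727 here — a regular 12-gon (area = (12/2)·4.727²·sin(360°/12) = 67.02 mm²); the cube at (-2.5, 13) is not intersected at this z (z outside [4.5, 8]); Combining (union): only the cone is present, so the union is just that shape — area = 67.02 mm². At z = 6.72: the cone contributes a regular 12-gon of circumradius 2.647 (interpolated between r1=7.5 and r2=1 at t=0.747) (area = (12/2)·2.647²·sin(360°/12) = 21.01 mm²); the 23.5×28.5 cube at (-2.5, 13) contributes its full rectangle (area 669.75 mm²); Combining (union): the 2 present regions are separate (no shared area or edge), so areas and boundary lengths simply add and each stays a separate island — area = 690.76 mm². Checking containment: at z = 6.72 the cross-section extends beyond the z = 3.84 cross-section by about 669.75 mm².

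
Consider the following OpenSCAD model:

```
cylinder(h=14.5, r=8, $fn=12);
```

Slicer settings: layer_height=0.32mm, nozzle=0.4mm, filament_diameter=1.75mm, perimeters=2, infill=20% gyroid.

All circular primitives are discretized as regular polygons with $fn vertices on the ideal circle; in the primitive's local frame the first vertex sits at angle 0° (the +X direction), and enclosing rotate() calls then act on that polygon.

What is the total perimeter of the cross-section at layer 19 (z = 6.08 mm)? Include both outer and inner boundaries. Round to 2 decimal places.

49.69 mm

At z = 6.08 mm: the r=8 cylinder contributes a regular 12-gon of circumradius 8 (perimeter = 2·12·8.000·sin(180°/12) = 49.69 mm). Overall, the cross-section is a single solid region. Total boundary length (outer) = 49.69 mm.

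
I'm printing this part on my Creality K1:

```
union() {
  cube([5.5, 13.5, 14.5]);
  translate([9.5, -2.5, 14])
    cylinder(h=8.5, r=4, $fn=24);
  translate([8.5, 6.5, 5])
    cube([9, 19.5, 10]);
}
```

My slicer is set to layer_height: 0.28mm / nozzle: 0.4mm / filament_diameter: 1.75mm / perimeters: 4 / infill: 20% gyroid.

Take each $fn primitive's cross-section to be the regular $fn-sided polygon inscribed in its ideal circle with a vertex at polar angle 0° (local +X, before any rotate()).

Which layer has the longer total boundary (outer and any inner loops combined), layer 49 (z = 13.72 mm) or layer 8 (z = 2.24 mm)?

Layer 49 (z = 13.72): the cube is present — its section is the full 5.5×13.5 rectangle (perimeter 38.00 mm); the cylinder at (9.5, -2.5) does not reach this height (z outside [14, 22.5]); the cube at (8.5, 6.5) is present — its section is the full 9×19.5 rectangle (perimeter 57.00 mm); Combining (union): the 2 present regions are separate (no shared area or edge), so areas and boundary lengths simply add and each stays a separate island — boundary = 95.00 mm. So its perimeter = 95.00 mm. Layer 8 (z = 2.24): the cube (footprint 5.5×13.5) is included at this height (perimeter 38.00 mm); the cylinder at (9.5, -2.5) does not reach this height (z outside [14, 22.5]); the cube at (8.5, 6.5) is absent (z outside [5, 15]); Combining (union): only the 5.5×13.5 cube is present, so the union is just that shape — boundary = 38.00 mm. So its perimeter = 38.00 mm. Layer 49 is larger (95.00 vs 38.00 mm).

layer 49 (z = 13.72 mm)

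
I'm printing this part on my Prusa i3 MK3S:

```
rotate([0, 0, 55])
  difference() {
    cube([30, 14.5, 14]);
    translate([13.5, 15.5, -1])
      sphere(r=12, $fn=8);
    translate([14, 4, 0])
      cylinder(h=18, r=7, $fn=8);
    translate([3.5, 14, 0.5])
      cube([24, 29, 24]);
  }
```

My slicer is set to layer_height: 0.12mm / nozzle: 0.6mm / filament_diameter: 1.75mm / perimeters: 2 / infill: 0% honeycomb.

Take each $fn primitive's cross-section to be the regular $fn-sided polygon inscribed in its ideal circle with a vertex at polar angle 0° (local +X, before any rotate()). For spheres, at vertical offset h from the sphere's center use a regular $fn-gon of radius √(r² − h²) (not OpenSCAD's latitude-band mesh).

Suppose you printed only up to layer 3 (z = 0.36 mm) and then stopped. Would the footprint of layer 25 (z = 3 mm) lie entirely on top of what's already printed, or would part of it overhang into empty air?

part overhangs

Compare the two slices. At z = 0.36: the cube is present — its section is the full 30×14.5 rectangle (area 435.00 mm²); the r=12 sphere at (13.5, 15.5) slices to a regular 8-gon of circumradius 11.923 (√(r²−h²) with h=1.36 from center) (area = (8/2)·11.923²·sin(360°/8) = 402.06 mm²); the cylinder at (14, 4): section is a regular 8-gon, circumradius r=7 (area = (8/2)·7.000²·sin(360°/8) = 138.59 mm²); the cube at (3.5, 14) does not reach this height (z outside [0.5, 24.5]); Subtracting the remaining from the first: starting from the 30×14.5 cube (435.00 mm²), the r=12 sphere at (13.5, 15.5) partially overlaps it — only the 177.60 mm² overlap (of its 402.06 mm²) is removed, clipping the outline; the r=7 cylinder at (14, 4) partially overlaps it — only the 61.67 mm² overlap (of its 138.59 mm²) is removed, clipping the outline — area = 195.73 mm²; (rotated 55° about Z; rotation is an isometry so areas/perimeters/island counts are preserved). At z = 3: the cube (footprint 30×14.5) is included at this height (area 435.00 mm²); the sphere at (13.5, 15.5): section is a regular 8-gon, circumradius = √(r²−h²) = √(12²−4²) = 11.314 (area = (8/2)·11.314²·sin(360°/8) = 362.04 mm²); the cylinder at (14, 4): section is a regular 8-gon, circumradius r=7 (area = (8/2)·7.000²·sin(360°/8) = 138.59 mm²); the cube at (3.5, 14) is present — its section is the full 24×29 rectangle (area 696.00 mm²); After the difference (first − rest): starting from the 30×14.5 cube (435.00 mm²), the r=12 sphere at (13.5, 15.5) partially overlaps it — only the 158.81 mm² overlap (of its 362.04 mm²) is removed, clipping the outline; the r=7 cylinder at (14, 4) partially overlaps it — only the 69.00 mm² overlap (of its 138.59 mm²) is removed, clipping the outline; the 24×29 cube at (3.5, 14) partially overlaps it — only the 1.60 mm² overlap (of its 696.00 mm²) is removed, clipping the outline — area = 205.59 mm²; (whole slice rotated 55° about Z — lengths, areas and connectivity unchanged). Checking containment: at z = 3 the cross-section extends beyond the z = 0.36 cross-section by about 11.16 mm².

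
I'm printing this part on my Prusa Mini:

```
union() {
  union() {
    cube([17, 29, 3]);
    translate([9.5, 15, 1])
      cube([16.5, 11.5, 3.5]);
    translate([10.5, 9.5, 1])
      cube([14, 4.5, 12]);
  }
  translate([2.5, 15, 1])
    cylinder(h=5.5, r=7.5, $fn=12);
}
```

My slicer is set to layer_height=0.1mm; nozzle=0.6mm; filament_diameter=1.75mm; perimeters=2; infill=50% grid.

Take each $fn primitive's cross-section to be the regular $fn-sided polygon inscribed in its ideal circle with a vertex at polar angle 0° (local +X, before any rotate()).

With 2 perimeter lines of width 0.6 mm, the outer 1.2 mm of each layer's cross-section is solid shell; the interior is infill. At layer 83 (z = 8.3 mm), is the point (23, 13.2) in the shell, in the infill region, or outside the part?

At z = 8.3 mm: the cube is not intersected at this z (z outside [0, 3]); the cube at (9.5, 15) does not reach this height (z outside [1, 4.5]); the cube at (10.5, 9.5) (footprint 14×4.5) is included at this height; Taking the union: only the 14×4.5 cube at (10.5, 9.5) is present, so the union is just that shape — 1 connected region; the cylinder at (2.5, 15) does not reach this height (z outside [1, 6.5]); Merging all regions: only that combined region is present, so the union is just that shape — 1 connected region. Overall, the cross-section is a single solid region. The nearest boundary edge runs (24.50, 14.00)→(10.50, 14.00); distance from the point to it = 0.80 mm. The point is inside the cross-section, 0.80 mm from the nearest boundary — within the 1.2 mm shell band (2 × 0.6).

shell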